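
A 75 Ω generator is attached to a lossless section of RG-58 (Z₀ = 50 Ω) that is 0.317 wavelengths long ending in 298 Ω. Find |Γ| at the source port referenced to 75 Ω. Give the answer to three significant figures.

|Γ| ≈ 0.781

βl = 2π × 0.317 = 114°
tan(βl) = -2.23
Z_in = Z_0·(Z_L + jZ_0·tanβl)/(Z_0 + jZ_L·tanβl) = 10 + j21.6 Ω
Γ_s = (Z_in − Z_s)/(Z_in + Z_s) = (-65 + j21.6)/(85 + j21.6), |Γ_s| = 0.781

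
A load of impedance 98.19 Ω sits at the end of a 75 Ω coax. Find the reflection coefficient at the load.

Γ = (Z_L − Z_0)/(Z_L + Z_0) = (98.19 − 75)/(98.19 + 75) = 23.19/173.2

Γ = 0.134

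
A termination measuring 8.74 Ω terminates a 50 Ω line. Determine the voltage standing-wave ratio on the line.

Γ = (8.74 − 50)/(8.74 + 50) = -0.702
VSWR = (1 + 0.702)/(1 − 0.702)

VSWR ≈ 5.72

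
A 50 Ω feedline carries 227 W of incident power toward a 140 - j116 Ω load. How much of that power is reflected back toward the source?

P_reflected ≈ 98.7 W

|Γ| = |(90 − j116)/(190 − j116)| = 0.66
|Γ|² = 0.435
P_refl = |Γ|²·P_inc = 98.7 W, P_del = (1 − |Γ|²)·P_inc = 128 W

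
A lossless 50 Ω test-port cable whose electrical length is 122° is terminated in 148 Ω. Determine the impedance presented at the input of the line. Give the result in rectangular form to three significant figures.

tan(βl) = tan(122°) = -1.6
Z_in = Z_0·(Z_L + jZ_0·tanβl)/(Z_0 + jZ_L·tanβl)
     = 50·(148 − j80)/(50 − j237)

Z_in ≈ 22.5 + j26.5 Ω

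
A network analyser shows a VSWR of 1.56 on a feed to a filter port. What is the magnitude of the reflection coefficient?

|Γ| = (S − 1)/(S + 1) = (1.56 − 1)/(1.56 + 1) = 0.56/2.56

|Γ| ≈ 0.219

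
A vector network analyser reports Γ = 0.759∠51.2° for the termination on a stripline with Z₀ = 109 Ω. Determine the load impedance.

Z_L ≈ 73.9 + j206 Ω

Z_L = Z_0·(1 + Γ)/(1 − Γ) = 109·(1.48 + j0.592)/(0.524 − j0.592)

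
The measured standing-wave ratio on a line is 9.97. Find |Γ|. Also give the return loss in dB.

|Γ| ≈ 0.818; return loss ≈ 1.75 dB

|Γ| = (S − 1)/(S + 1) = (9.97 − 1)/(9.97 + 1) = 8.97/11
RL = −20·log₁₀|Γ| = −20·log₁₀(0.818)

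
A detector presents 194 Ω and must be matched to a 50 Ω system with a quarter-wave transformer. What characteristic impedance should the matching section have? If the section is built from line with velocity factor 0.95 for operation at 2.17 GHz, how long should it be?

Z_qwt = √(Z_0·R_L) = √(50 × 194) = √9700
λ = 0.95·c/f = 0.131 m, so l = λ/4 = 0.0328 m

Z_qwt ≈ 98.5 Ω; length ≈ 3.28 cm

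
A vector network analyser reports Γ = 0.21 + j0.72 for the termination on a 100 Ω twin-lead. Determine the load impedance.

Z_L ≈ 38.3 + j126 Ω

Z_L = Z_0·(1 + Γ)/(1 − Γ) = 100·(1.21 + j0.72)/(0.79 − j0.72)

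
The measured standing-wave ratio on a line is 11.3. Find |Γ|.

|Γ| ≈ 0.837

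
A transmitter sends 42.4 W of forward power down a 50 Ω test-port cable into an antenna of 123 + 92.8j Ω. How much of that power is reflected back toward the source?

|Γ| = |(73 + j92.8)/(173 + j92.8)| = 0.601
|Γ|² = 0.362
P_refl = |Γ|²·P_inc = 15.3 W, P_del = (1 − |Γ|²)·P_inc = 27.1 W

P_reflected ≈ 15.3 W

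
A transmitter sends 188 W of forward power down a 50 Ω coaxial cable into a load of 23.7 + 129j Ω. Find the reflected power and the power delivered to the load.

|Γ| = |(-26.3 + j129)/(73.7 + j129)| = 0.886
|Γ|² = 0.785
P_refl = |Γ|²·P_inc = 148 W, P_del = (1 − |Γ|²)·P_inc = 40.4 W

P_reflected ≈ 148 W; P_delivered ≈ 40.4 W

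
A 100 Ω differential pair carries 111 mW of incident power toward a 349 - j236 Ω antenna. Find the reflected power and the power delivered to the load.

P_reflected ≈ 50.8 mW; P_delivered ≈ 60.2 mW

|Γ| = |(249 − j236)/(449 − j236)| = 0.676
|Γ|² = 0.457
P_refl = |Γ|²·P_inc = 50.8 mW, P_del = (1 − |Γ|²)·P_inc = 60.2 mW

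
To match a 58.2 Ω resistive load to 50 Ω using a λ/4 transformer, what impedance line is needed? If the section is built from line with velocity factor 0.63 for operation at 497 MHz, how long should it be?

Z_qwt ≈ 53.9 Ω; length ≈ 9.51 cm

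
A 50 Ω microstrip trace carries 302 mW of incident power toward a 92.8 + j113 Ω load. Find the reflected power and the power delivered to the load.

|Γ| = |(42.8 + j113)/(142.8 + j113)| = 0.664
|Γ|² = 0.44
P_refl = |Γ|²·P_inc = 133 mW, P_del = (1 − |Γ|²)·P_inc = 169 mW

P_reflected ≈ 133 mW; P_delivered ≈ 169 mW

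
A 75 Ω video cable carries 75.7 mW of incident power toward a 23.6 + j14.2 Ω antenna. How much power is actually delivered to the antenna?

P_delivered ≈ 54 mW

|Γ| = |(-51.4 + j14.2)/(98.6 + j14.2)| = 0.535
|Γ|² = 0.287
P_refl = |Γ|²·P_inc = 21.7 mW, P_del = (1 − |Γ|²)·P_inc = 54 mW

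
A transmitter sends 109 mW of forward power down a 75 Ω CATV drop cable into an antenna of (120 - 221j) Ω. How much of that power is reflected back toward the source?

|Γ| = |(45 − j221)/(195 − j221)| = 0.765
|Γ|² = 0.586
P_refl = |Γ|²·P_inc = 63.8 mW, P_del = (1 − |Γ|²)·P_inc = 45.2 mW

P_reflected ≈ 63.8 mW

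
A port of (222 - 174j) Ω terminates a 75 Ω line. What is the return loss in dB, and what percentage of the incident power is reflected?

RL ≈ 3.59 dB; 43.8% of incident power reflected

Γ = (147 − j174)/(297 − j174), |Γ| = 0.662
RL = −20·log₁₀(0.662) = 3.59 dB
P_refl/P_inc = |Γ|² = 0.438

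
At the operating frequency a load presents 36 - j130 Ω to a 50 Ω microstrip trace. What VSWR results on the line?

VSWR ≈ 11.4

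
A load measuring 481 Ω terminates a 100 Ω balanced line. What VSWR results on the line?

VSWR ≈ 4.81

Γ = (481 − 100)/(481 + 100) = 0.656
VSWR = (1 + 0.656)/(1 − 0.656)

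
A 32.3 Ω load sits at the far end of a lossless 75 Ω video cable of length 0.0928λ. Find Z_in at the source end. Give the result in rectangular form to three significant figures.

Z_in ≈ 42.9 + j37.3 Ω

βl = 2π × 0.0928 = 33.4°
tan(βl) = tan(33.4°) = 0.66
Z_in = Z_0·(Z_L + jZ_0·tanβl)/(Z_0 + jZ_L·tanβl)
     = 75·(32.3 + j49.5)/(75 + j21.3)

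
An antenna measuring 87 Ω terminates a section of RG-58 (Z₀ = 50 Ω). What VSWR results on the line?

VSWR ≈ 1.74

Γ = (87 − 50)/(87 + 50) = 0.27
VSWR = (1 + 0.27)/(1 − 0.27)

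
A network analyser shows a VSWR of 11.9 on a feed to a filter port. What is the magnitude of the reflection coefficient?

|Γ| = (S − 1)/(S + 1) = (11.9 − 1)/(11.9 + 1) = 10.9/12.9

|Γ| ≈ 0.845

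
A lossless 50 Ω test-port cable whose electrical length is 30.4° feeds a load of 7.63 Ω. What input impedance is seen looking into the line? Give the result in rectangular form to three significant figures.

tan(βl) = tan(30.4°) = 0.587
Z_in = Z_0·(Z_L + jZ_0·tanβl)/(Z_0 + jZ_L·tanβl)
     = 50·(7.63 + j29.3)/(50 + j4.48)

Z_in ≈ 10.2 + j28.4 Ω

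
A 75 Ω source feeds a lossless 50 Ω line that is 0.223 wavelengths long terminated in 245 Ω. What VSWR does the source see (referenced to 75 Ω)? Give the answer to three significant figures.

VSWR ≈ 7.24

βl = 2π × 0.223 = 80.3°
tan(βl) = 5.84
Z_in = Z_0·(Z_L + jZ_0·tanβl)/(Z_0 + jZ_L·tanβl) = 10.5 − j8.2 Ω
Γ_s = (Z_in − Z_s)/(Z_in + Z_s) = (-64.5 − j8.2)/(85.5 − j8.2), |Γ_s| = 0.757
VSWR = (1 + |Γ_s|)/(1 − |Γ_s|)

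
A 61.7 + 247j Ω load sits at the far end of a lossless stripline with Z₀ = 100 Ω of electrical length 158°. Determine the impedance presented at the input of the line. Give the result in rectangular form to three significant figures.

tan(βl) = tan(158°) = -0.404
Z_in = Z_0·(Z_L + jZ_0·tanβl)/(Z_0 + jZ_L·tanβl)
     = 100·(61.7 + j207)/(200 − j24.9)

Z_in ≈ 17.7 + j106 Ω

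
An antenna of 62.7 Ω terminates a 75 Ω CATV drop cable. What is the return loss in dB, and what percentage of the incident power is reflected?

Γ = (62.7 − 75)/(62.7 + 75) = -0.0893
RL = −20·log₁₀(0.0893) = 21 dB
P_refl/P_inc = |Γ|² = 0.00798

RL ≈ 21 dB; 0.798% of incident power reflected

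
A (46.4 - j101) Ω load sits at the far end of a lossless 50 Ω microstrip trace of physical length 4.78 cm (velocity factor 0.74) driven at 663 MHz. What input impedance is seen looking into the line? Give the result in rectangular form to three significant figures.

Z_in ≈ 8.63 − j13.7 Ω

λ = v/f = 0.74·c / 663 MHz = 0.335 m
βl = 2π·l/λ = 2π × 0.143 = 51.4°
tan(βl) = tan(51.4°) = 1.25
Z_in = Z_0·(Z_L + jZ_0·tanβl)/(Z_0 + jZ_L·tanβl)
     = 50·(46.4 − j38.4)/(176 + j58.1)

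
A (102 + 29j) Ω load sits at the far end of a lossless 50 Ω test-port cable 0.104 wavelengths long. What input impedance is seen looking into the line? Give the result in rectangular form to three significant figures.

βl = 2π × 0.104 = 37.4°
tan(βl) = tan(37.4°) = 0.766
Z_in = Z_0·(Z_L + jZ_0·tanβl)/(Z_0 + jZ_L·tanβl)
     = 50·(102 + j67.3)/(27.8 + j78.1)

Z_in ≈ 58.9 − j44.4 Ω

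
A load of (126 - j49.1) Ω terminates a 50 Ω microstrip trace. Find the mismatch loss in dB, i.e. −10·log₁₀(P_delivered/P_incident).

mismatch loss ≈ 1.22 dB

Γ = (76 − j49.1)/(176 − j49.1), |Γ| = 0.495
|Γ|² = 0.245, so P_del/P_inc = 1 − |Γ|² = 0.755
ML = −10·log₁₀(1 − |Γ|²)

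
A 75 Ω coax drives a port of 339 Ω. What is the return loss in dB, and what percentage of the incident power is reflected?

RL ≈ 3.91 dB; 40.7% of incident power reflected

Γ = (339 − 75)/(339 + 75) = 0.638
RL = −20·log₁₀(0.638) = 3.91 dB
P_refl/P_inc = |Γ|² = 0.407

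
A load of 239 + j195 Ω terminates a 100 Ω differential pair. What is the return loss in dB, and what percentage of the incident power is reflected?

RL ≈ 4.26 dB; 37.5% of incident power reflected

Γ = (139 + j195)/(339 + j195), |Γ| = 0.612
RL = −20·log₁₀(0.612) = 4.26 dB
P_refl/P_inc = |Γ|² = 0.375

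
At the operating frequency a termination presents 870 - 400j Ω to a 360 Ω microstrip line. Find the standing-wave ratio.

Γ = (Z_L − Z_0)/(Z_L + Z_0) = (510 − j400)/(1230 − j400)
|Γ| = 648/1290 = 0.501
VSWR = (1 + |Γ|)/(1 − |Γ|) = 1.5/0.499

VSWR ≈ 3.01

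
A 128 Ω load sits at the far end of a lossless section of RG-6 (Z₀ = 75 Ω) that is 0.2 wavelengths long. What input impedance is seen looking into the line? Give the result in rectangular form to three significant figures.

βl = 2π × 0.2 = 72°
tan(βl) = tan(72°) = 3.08
Z_in = Z_0·(Z_L + jZ_0·tanβl)/(Z_0 + jZ_L·tanβl)
     = 75·(128 + j231)/(75 + j394)

Z_in ≈ 46.9 − j15.4 Ω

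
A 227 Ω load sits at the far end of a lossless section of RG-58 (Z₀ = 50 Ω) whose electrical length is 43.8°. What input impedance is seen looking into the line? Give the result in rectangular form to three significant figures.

Z_in ≈ 21.8 − j47.1 Ω

tan(βl) = tan(43.8°) = 0.959
Z_in = Z_0·(Z_L + jZ_0·tanβl)/(Z_0 + jZ_L·tanβl)
     = 50·(227 + j47.9)/(50 + j218)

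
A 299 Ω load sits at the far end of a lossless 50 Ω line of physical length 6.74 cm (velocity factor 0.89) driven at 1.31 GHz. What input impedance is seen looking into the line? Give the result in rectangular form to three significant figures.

λ = v/f = 0.89·c / 1.31 GHz = 0.204 m
βl = 2π·l/λ = 2π × 0.331 = 119°
tan(βl) = tan(119°) = -1.8
Z_in = Z_0·(Z_L + jZ_0·tanβl)/(Z_0 + jZ_L·tanβl)
     = 50·(299 − j90)/(50 − j538)

Z_in ≈ 10.8 + j26.8 Ω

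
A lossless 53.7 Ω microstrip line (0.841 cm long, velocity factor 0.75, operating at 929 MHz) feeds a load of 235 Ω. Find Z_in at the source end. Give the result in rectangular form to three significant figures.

Z_in ≈ 127 − j111 Ω

λ = v/f = 0.75·c / 929 MHz = 0.242 m
βl = 2π·l/λ = 2π × 0.0347 = 12.5°
tan(βl) = tan(12.5°) = 0.222
Z_in = Z_0·(Z_L + jZ_0·tanβl)/(Z_0 + jZ_L·tanβl)
     = 53.7·(235 + j11.9)/(53.7 + j52.1)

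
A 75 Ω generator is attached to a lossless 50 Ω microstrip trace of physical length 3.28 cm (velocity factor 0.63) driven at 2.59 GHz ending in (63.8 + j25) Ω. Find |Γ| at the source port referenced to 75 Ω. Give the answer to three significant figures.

λ = v/f = 0.63·c / 2.59 GHz = 0.073 m
βl = 2π·l/λ = 2π × 0.449 = 162°
tan(βl) = -0.329
Z_in = Z_0·(Z_L + jZ_0·tanβl)/(Z_0 + jZ_L·tanβl) = 46.2 + j24 Ω
Γ_s = (Z_in − Z_s)/(Z_in + Z_s) = (-28.8 + j24)/(121 + j24), |Γ_s| = 0.304

|Γ| ≈ 0.304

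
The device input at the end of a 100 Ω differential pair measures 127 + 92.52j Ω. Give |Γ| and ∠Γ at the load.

Γ ≈ 0.393 ∠ 51.6°

Γ = (Z_L − Z_0)/(Z_L + Z_0) = (27 + j92.52)/(227 + j92.52)
|Γ| = 96.4/245 = 0.393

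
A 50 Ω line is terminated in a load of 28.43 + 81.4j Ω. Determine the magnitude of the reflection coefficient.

Γ = (Z_L − Z_0)/(Z_L + Z_0) = (-21.57 + j81.4)/(78.43 + j81.4)
|Γ| = 84.2/113

|Γ| ≈ 0.745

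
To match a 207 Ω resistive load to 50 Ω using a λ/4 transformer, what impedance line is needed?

Z_qwt = √(Z_0·R_L) = √(50 × 207) = √10350

Z_qwt ≈ 102 Ω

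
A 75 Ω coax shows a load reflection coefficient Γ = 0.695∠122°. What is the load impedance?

Z_L = Z_0·(1 + Γ)/(1 − Γ) = 75·(0.632 + j0.589)/(1.37 − j0.589)

Z_L ≈ 17.5 + j39.8 Ω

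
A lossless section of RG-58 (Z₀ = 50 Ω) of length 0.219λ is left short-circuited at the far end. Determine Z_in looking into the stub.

βl = 2π × 0.219 = 78.8°
tan(βl) = 5.07
For a short-circuited stub, Z_in = jZ_0·tan(βl)

Z_in ≈ +j253 Ω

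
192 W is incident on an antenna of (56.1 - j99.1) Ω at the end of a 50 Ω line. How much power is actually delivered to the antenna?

|Γ| = |(6.1 − j99.1)/(106.1 − j99.1)| = 0.684
|Γ|² = 0.468
P_refl = |Γ|²·P_inc = 89.8 W, P_del = (1 − |Γ|²)·P_inc = 102 W

P_delivered ≈ 102 W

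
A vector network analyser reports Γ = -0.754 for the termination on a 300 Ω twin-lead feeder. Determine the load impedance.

Z_L = Z_0·(1 + Γ)/(1 − Γ) = 300·(0.246)/(1.75)

Z_L ≈ 42.1 Ω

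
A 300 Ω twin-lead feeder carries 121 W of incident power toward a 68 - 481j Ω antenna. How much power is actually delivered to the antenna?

|Γ| = |(-232 − j481)/(368 − j481)| = 0.882
|Γ|² = 0.778
P_refl = |Γ|²·P_inc = 94.1 W, P_del = (1 − |Γ|²)·P_inc = 26.9 W

P_delivered ≈ 26.9 W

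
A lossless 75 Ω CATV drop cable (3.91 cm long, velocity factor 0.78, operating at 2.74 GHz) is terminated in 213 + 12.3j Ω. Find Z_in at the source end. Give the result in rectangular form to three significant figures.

Z_in ≈ 136 + j92.4 Ω

λ = v/f = 0.78·c / 2.74 GHz = 0.0854 m
βl = 2π·l/λ = 2π × 0.458 = 165°
tan(βl) = tan(165°) = -0.271
Z_in = Z_0·(Z_L + jZ_0·tanβl)/(Z_0 + jZ_L·tanβl)
     = 75·(213 − j8.05)/(78.3 − j57.8)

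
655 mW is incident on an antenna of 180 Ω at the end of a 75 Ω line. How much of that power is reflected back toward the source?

Γ = (180 − 75)/(180 + 75) = 0.412
|Γ|² = 0.17
P_refl = |Γ|²·P_inc = 111 mW, P_del = (1 − |Γ|²)·P_inc = 544 mW

P_reflected ≈ 111 mW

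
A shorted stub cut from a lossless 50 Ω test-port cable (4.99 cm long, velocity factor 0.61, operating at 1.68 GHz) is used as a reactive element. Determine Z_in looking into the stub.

λ = v/f = 0.61·c / 1.68 GHz = 0.109 m
βl = 2π·l/λ = 2π × 0.458 = 165°
tan(βl) = -0.27
For a shorted stub, Z_in = jZ_0·tan(βl)

Z_in ≈ −j13.5 Ω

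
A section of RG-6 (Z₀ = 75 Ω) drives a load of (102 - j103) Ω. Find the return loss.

RL ≈ 5.68 dB

Γ = (27 − j103)/(177 − j103), |Γ| = 0.52
RL = −20·log₁₀|Γ| = −20·log₁₀(0.52)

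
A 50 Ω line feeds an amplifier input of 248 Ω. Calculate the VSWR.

Γ = (248 − 50)/(248 + 50) = 0.664
VSWR = (1 + 0.664)/(1 − 0.664)

VSWR ≈ 4.96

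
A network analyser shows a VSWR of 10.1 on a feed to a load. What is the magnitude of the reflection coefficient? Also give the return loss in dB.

|Γ| ≈ 0.82; return loss ≈ 1.73 dB

|Γ| = (S − 1)/(S + 1) = (10.1 − 1)/(10.1 + 1) = 9.1/11.1
RL = −20·log₁₀|Γ| = −20·log₁₀(0.82)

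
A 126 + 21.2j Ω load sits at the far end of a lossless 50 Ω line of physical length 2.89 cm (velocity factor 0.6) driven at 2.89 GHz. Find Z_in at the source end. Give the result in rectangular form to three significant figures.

Z_in ≈ 86.1 + j54.3 Ω

λ = v/f = 0.6·c / 2.89 GHz = 0.0623 m
βl = 2π·l/λ = 2π × 0.464 = 167°
tan(βl) = tan(167°) = -0.23
Z_in = Z_0·(Z_L + jZ_0·tanβl)/(Z_0 + jZ_L·tanβl)
     = 50·(126 + j9.7)/(54.9 − j29)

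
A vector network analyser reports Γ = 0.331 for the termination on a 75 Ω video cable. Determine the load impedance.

Z_L = Z_0·(1 + Γ)/(1 − Γ) = 75·(1.33)/(0.669)

Z_L ≈ 149 Ω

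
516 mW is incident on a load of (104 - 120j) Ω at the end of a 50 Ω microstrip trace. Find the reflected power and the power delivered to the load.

P_reflected ≈ 234 mW; P_delivered ≈ 282 mW

|Γ| = |(54 − j120)/(154 − j120)| = 0.674
|Γ|² = 0.454
P_refl = |Γ|²·P_inc = 234 mW, P_del = (1 − |Γ|²)·P_inc = 282 mW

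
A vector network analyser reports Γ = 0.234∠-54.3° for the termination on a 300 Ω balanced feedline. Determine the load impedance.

Z_L ≈ 363 − j146 Ω

Z_L = Z_0·(1 + Γ)/(1 − Γ) = 300·(1.14 − j0.19)/(0.863 + j0.19)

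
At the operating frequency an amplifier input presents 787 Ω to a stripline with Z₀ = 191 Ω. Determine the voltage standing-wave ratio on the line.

VSWR ≈ 4.12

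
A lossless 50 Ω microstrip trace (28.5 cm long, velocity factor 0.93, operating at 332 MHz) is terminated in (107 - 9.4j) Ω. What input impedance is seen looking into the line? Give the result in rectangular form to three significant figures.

λ = v/f = 0.93·c / 332 MHz = 0.84 m
βl = 2π·l/λ = 2π × 0.339 = 122°
tan(βl) = tan(122°) = -1.59
Z_in = Z_0·(Z_L + jZ_0·tanβl)/(Z_0 + jZ_L·tanβl)
     = 50·(107 − j89.1)/(35 − j171)

Z_in ≈ 31.2 + j24.9 Ω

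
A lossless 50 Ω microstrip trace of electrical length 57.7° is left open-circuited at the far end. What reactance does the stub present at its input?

X_in ≈ -31.6 Ω (capacitive)

tan(βl) = 1.58
For an open-circuited stub, Z_in = −jZ_0·cot(βl) = −jZ_0/tan(βl)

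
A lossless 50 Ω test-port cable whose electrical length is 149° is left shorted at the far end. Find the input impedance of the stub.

Z_in ≈ −j30 Ω

tan(βl) = -0.601
For a shorted stub, Z_in = jZ_0·tan(βl)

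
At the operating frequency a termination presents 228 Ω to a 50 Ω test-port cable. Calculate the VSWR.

For a purely resistive load, VSWR = R_L/Z_0 or Z_0/R_L (whichever > 1) = 228/50

VSWR ≈ 4.56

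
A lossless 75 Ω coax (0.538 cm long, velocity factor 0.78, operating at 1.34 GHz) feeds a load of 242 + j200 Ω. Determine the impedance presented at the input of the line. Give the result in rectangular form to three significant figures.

λ = v/f = 0.78·c / 1.34 GHz = 0.175 m
βl = 2π·l/λ = 2π × 0.0308 = 11.1°
tan(βl) = tan(11.1°) = 0.196
Z_in = Z_0·(Z_L + jZ_0·tanβl)/(Z_0 + jZ_L·tanβl)
     = 75·(242 + j215)/(35.8 + j47.4)

Z_in ≈ 400 − j80.6 Ω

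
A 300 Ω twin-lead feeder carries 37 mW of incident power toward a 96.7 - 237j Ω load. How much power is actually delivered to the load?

P_delivered ≈ 20.1 mW

|Γ| = |(-203.3 − j237)/(396.7 − j237)| = 0.676
|Γ|² = 0.457
P_refl = |Γ|²·P_inc = 16.9 mW, P_del = (1 − |Γ|²)·P_inc = 20.1 mW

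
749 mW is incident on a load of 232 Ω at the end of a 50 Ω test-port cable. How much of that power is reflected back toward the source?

Γ = (232 − 50)/(232 + 50) = 0.645
|Γ|² = 0.417
P_refl = |Γ|²·P_inc = 312 mW, P_del = (1 − |Γ|²)·P_inc = 437 mW

P_reflected ≈ 312 mW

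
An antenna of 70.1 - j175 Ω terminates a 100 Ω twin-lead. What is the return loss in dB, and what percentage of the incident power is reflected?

RL ≈ 2.76 dB; 52.9% of incident power reflected

Γ = (-29.9 − j175)/(170.1 − j175), |Γ| = 0.727
RL = −20·log₁₀(0.727) = 2.76 dB
P_refl/P_inc = |Γ|² = 0.529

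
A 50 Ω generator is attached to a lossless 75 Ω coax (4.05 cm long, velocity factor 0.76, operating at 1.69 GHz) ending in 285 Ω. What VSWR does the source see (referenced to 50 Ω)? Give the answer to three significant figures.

VSWR ≈ 2.86

λ = v/f = 0.76·c / 1.69 GHz = 0.135 m
βl = 2π·l/λ = 2π × 0.3 = 108°
tan(βl) = -3.06
Z_in = Z_0·(Z_L + jZ_0·tanβl)/(Z_0 + jZ_L·tanβl) = 21.7 + j22.6 Ω
Γ_s = (Z_in − Z_s)/(Z_in + Z_s) = (-28.3 + j22.6)/(71.7 + j22.6), |Γ_s| = 0.482
VSWR = (1 + |Γ_s|)/(1 − |Γ_s|)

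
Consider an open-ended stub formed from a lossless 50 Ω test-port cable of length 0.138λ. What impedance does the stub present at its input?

βl = 2π × 0.138 = 49.7°
tan(βl) = 1.18
For an open-ended stub, Z_in = −jZ_0·cot(βl) = −jZ_0/tan(βl)

Z_in ≈ −j42.4 Ω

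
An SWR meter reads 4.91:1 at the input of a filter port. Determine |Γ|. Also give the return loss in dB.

|Γ| = (S − 1)/(S + 1) = (4.91 − 1)/(4.91 + 1) = 3.91/5.91
RL = −20·log₁₀|Γ| = −20·log₁₀(0.662)

|Γ| ≈ 0.662; return loss ≈ 3.59 dB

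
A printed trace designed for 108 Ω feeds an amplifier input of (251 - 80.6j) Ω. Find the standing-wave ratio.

VSWR ≈ 2.61

Γ = (Z_L − Z_0)/(Z_L + Z_0) = (143 − j80.6)/(359 − j80.6)
|Γ| = 164/368 = 0.446
VSWR = (1 + |Γ|)/(1 − |Γ|) = 1.45/0.554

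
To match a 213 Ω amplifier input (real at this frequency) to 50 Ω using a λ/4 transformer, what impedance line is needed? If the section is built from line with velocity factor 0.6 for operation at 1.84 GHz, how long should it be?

Z_qwt = √(Z_0·R_L) = √(50 × 213) = √10650
λ = 0.6·c/f = 0.0978 m, so l = λ/4 = 0.0245 m

Z_qwt ≈ 103 Ω; length ≈ 2.45 cm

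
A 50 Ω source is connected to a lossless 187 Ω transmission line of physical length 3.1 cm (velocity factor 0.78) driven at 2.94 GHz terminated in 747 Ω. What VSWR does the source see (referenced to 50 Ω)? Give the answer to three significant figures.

λ = v/f = 0.78·c / 2.94 GHz = 0.0796 m
βl = 2π·l/λ = 2π × 0.389 = 140°
tan(βl) = -0.833
Z_in = Z_0·(Z_L + jZ_0·tanβl)/(Z_0 + jZ_L·tanβl) = 105 + j193 Ω
Γ_s = (Z_in − Z_s)/(Z_in + Z_s) = (54.8 + j193)/(155 + j193), |Γ_s| = 0.811
VSWR = (1 + |Γ_s|)/(1 − |Γ_s|)

VSWR ≈ 9.58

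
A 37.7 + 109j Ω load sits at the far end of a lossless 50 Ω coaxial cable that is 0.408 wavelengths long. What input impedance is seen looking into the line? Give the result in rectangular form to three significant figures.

Z_in ≈ 8.8 + j33.3 Ω

βl = 2π × 0.408 = 147°
tan(βl) = tan(147°) = -0.652
Z_in = Z_0·(Z_L + jZ_0·tanβl)/(Z_0 + jZ_L·tanβl)
     = 50·(37.7 + j76.4)/(121 − j24.6)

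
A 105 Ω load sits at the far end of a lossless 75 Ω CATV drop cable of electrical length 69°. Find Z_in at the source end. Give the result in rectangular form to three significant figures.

Z_in ≈ 57.2 − j13.1 Ω

tan(βl) = tan(69°) = 2.61
Z_in = Z_0·(Z_L + jZ_0·tanβl)/(Z_0 + jZ_L·tanβl)
     = 75·(105 + j195)/(75 + j274)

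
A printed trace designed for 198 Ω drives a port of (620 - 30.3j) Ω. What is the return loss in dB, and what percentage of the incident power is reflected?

Γ = (422 − j30.3)/(818 − j30.3), |Γ| = 0.517
RL = −20·log₁₀(0.517) = 5.73 dB
P_refl/P_inc = |Γ|² = 0.267

RL ≈ 5.73 dB; 26.7% of incident power reflected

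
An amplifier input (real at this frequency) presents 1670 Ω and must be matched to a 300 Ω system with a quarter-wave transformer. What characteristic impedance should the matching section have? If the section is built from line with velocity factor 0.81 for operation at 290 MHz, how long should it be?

Z_qwt ≈ 708 Ω; length ≈ 20.9 cm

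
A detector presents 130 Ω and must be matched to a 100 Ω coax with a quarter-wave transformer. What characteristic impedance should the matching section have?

Z_qwt ≈ 114 Ω

Z_qwt = √(Z_0·R_L) = √(100 × 130) = √13000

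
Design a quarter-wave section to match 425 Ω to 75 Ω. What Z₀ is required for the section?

Z_qwt = √(Z_0·R_L) = √(75 × 425) = √31880

Z_qwt ≈ 179 Ω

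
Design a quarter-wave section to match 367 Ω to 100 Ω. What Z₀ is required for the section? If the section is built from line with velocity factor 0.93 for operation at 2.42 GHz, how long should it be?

Z_qwt = √(Z_0·R_L) = √(100 × 367) = √36700
λ = 0.93·c/f = 0.115 m, so l = λ/4 = 0.0288 m

Z_qwt ≈ 192 Ω; length ≈ 2.88 cm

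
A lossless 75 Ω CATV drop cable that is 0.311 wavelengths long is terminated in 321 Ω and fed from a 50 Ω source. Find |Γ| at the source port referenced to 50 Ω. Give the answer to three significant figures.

|Γ| ≈ 0.543

βl = 2π × 0.311 = 112°
tan(βl) = -2.48
Z_in = Z_0·(Z_L + jZ_0·tanβl)/(Z_0 + jZ_L·tanβl) = 20.2 + j28.3 Ω
Γ_s = (Z_in − Z_s)/(Z_in + Z_s) = (-29.8 + j28.3)/(70.2 + j28.3), |Γ_s| = 0.543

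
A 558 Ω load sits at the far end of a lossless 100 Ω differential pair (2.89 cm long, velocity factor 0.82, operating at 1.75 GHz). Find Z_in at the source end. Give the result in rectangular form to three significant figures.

Z_in ≈ 19.3 − j27.7 Ω

λ = v/f = 0.82·c / 1.75 GHz = 0.141 m
βl = 2π·l/λ = 2π × 0.206 = 74°
tan(βl) = tan(74°) = 3.49
Z_in = Z_0·(Z_L + jZ_0·tanβl)/(Z_0 + jZ_L·tanβl)
     = 100·(558 + j349)/(100 + j1950)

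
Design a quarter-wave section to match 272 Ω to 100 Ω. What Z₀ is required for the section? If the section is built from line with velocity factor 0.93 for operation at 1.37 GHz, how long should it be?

Z_qwt ≈ 165 Ω; length ≈ 5.09 cm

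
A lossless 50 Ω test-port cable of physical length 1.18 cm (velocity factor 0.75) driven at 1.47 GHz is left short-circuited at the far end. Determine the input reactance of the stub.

λ = v/f = 0.75·c / 1.47 GHz = 0.153 m
βl = 2π·l/λ = 2π × 0.0771 = 27.8°
tan(βl) = 0.526
For a short-circuited stub, Z_in = jZ_0·tan(βl)

X_in ≈ 26.3 Ω (inductive)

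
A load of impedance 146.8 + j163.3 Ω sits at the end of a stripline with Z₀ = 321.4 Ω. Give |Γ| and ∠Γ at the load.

Γ ≈ 0.482 ∠ 118°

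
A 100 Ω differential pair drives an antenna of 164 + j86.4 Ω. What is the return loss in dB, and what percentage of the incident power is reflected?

RL ≈ 8.24 dB; 15% of incident power reflected

Γ = (64 + j86.4)/(264 + j86.4), |Γ| = 0.387
RL = −20·log₁₀(0.387) = 8.24 dB
P_refl/P_inc = |Γ|² = 0.15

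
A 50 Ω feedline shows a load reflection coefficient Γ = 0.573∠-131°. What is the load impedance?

Z_L = Z_0·(1 + Γ)/(1 − Γ) = 50·(0.624 − j0.432)/(1.38 + j0.432)

Z_L ≈ 16.1 − j20.8 Ω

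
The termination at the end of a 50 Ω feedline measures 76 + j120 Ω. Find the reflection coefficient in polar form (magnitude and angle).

Γ = (Z_L − Z_0)/(Z_L + Z_0) = (26 + j120)/(126 + j120)
|Γ| = 123/174 = 0.706

Γ ≈ 0.706 ∠ 34.2°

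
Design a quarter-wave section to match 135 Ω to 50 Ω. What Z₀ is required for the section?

Z_qwt = √(Z_0·R_L) = √(50 × 135) = √6750

Z_qwt ≈ 82.2 Ω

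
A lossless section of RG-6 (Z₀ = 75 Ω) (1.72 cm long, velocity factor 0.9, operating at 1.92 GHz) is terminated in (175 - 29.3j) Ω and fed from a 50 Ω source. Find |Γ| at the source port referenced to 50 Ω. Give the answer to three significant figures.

|Γ| ≈ 0.438

λ = v/f = 0.9·c / 1.92 GHz = 0.141 m
βl = 2π·l/λ = 2π × 0.122 = 44°
tan(βl) = 0.967
Z_in = Z_0·(Z_L + jZ_0·tanβl)/(Z_0 + jZ_L·tanβl) = 48.5 − j48 Ω
Γ_s = (Z_in − Z_s)/(Z_in + Z_s) = (-1.54 − j48)/(98.5 − j48), |Γ_s| = 0.438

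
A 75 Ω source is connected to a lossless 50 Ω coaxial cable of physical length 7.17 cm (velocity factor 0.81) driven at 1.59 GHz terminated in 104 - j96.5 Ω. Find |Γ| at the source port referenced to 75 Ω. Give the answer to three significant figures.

|Γ| ≈ 0.467

λ = v/f = 0.81·c / 1.59 GHz = 0.153 m
βl = 2π·l/λ = 2π × 0.469 = 169°
tan(βl) = -0.196
Z_in = Z_0·(Z_L + jZ_0·tanβl)/(Z_0 + jZ_L·tanβl) = 195 − j42.7 Ω
Γ_s = (Z_in − Z_s)/(Z_in + Z_s) = (120 − j42.7)/(270 − j42.7), |Γ_s| = 0.467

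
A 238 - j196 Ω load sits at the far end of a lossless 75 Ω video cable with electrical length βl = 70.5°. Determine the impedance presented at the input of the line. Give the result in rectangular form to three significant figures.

tan(βl) = tan(70.5°) = 2.82
Z_in = Z_0·(Z_L + jZ_0·tanβl)/(Z_0 + jZ_L·tanβl)
     = 75·(238 + j15.8)/(628 + j672)

Z_in ≈ 14.2 − j13.3 Ω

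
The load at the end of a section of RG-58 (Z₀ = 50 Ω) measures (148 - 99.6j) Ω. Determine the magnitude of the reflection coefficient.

Γ = (Z_L − Z_0)/(Z_L + Z_0) = (98 − j99.6)/(198 − j99.6)
|Γ| = 140/222

|Γ| ≈ 0.63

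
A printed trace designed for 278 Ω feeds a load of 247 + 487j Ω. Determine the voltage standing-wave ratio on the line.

VSWR ≈ 5.28

Γ = (Z_L − Z_0)/(Z_L + Z_0) = (-31 + j487)/(525 + j487)
|Γ| = 488/716 = 0.681
VSWR = (1 + |Γ|)/(1 − |Γ|) = 1.68/0.319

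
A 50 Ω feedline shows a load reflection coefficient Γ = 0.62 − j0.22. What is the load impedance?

Z_L ≈ 147 − j114 Ω

Z_L = Z_0·(1 + Γ)/(1 − Γ) = 50·(1.62 − j0.22)/(0.38 + j0.22)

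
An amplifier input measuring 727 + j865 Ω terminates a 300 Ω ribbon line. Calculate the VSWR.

Γ = (Z_L − Z_0)/(Z_L + Z_0) = (427 + j865)/(1027 + j865)
|Γ| = 965/1340 = 0.718
VSWR = (1 + |Γ|)/(1 − |Γ|) = 1.72/0.282

VSWR ≈ 6.1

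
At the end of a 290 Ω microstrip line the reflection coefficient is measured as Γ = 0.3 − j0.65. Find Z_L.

Z_L = Z_0·(1 + Γ)/(1 − Γ) = 290·(1.3 − j0.65)/(0.7 + j0.65)

Z_L ≈ 155 − j413 Ω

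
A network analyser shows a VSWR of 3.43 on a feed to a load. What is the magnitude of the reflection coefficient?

|Γ| = (S − 1)/(S + 1) = (3.43 − 1)/(3.43 + 1) = 2.43/4.43

|Γ| ≈ 0.549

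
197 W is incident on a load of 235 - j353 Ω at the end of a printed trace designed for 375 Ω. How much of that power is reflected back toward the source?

P_reflected ≈ 57.2 W

|Γ| = |(-140 − j353)/(610 − j353)| = 0.539
|Γ|² = 0.29
P_refl = |Γ|²·P_inc = 57.2 W, P_del = (1 − |Γ|²)·P_inc = 140 W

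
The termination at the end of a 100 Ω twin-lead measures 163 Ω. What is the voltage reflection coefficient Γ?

Γ = 0.24

Γ = (Z_L − Z_0)/(Z_L + Z_0) = (163 − 100)/(163 + 100) = 63/263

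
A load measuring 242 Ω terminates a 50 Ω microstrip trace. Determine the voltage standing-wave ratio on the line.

VSWR ≈ 4.84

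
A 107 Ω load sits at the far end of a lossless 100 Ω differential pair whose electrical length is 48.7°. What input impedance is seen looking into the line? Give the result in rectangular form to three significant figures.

Z_in ≈ 98.9 − j6.64 Ω

tan(βl) = tan(48.7°) = 1.14
Z_in = Z_0·(Z_L + jZ_0·tanβl)/(Z_0 + jZ_L·tanβl)
     = 100·(107 + j114)/(100 + j122)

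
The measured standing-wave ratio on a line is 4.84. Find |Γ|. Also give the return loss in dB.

|Γ| = (S − 1)/(S + 1) = (4.84 − 1)/(4.84 + 1) = 3.84/5.84
RL = −20·log₁₀|Γ| = −20·log₁₀(0.658)

|Γ| ≈ 0.658; return loss ≈ 3.64 dB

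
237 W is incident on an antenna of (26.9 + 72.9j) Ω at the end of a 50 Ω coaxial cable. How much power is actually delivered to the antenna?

|Γ| = |(-23.1 + j72.9)/(76.9 + j72.9)| = 0.722
|Γ|² = 0.521
P_refl = |Γ|²·P_inc = 123 W, P_del = (1 − |Γ|²)·P_inc = 114 W

P_delivered ≈ 114 W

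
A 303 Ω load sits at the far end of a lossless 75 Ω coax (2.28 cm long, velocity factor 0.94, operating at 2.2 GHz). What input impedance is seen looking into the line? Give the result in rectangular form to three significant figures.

λ = v/f = 0.94·c / 2.2 GHz = 0.128 m
βl = 2π·l/λ = 2π × 0.178 = 64°
tan(βl) = tan(64°) = 2.05
Z_in = Z_0·(Z_L + jZ_0·tanβl)/(Z_0 + jZ_L·tanβl)
     = 75·(303 + j154)/(75 + j622)

Z_in ≈ 22.6 − j33.8 Ω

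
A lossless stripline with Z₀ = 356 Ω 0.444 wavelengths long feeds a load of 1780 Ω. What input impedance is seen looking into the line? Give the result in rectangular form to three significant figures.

βl = 2π × 0.444 = 160°
tan(βl) = tan(160°) = -0.367
Z_in = Z_0·(Z_L + jZ_0·tanβl)/(Z_0 + jZ_L·tanβl)
     = 356·(1780 − j131)/(356 − j654)

Z_in ≈ 462 + j718 Ω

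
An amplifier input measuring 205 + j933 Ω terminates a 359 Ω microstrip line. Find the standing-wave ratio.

Γ = (Z_L − Z_0)/(Z_L + Z_0) = (-154 + j933)/(564 + j933)
|Γ| = 946/1090 = 0.867
VSWR = (1 + |Γ|)/(1 − |Γ|) = 1.87/0.133

VSWR ≈ 14.1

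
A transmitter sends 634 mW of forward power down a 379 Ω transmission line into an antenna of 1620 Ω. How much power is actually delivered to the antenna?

P_delivered ≈ 390 mW

Γ = (1620 − 379)/(1620 + 379) = 0.621
|Γ|² = 0.385
P_refl = |Γ|²·P_inc = 244 mW, P_del = (1 − |Γ|²)·P_inc = 390 mW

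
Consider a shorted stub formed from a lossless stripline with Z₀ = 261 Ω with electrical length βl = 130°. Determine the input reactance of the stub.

tan(βl) = -1.19
For a shorted stub, Z_in = jZ_0·tan(βl)

X_in ≈ -311 Ω (capacitive)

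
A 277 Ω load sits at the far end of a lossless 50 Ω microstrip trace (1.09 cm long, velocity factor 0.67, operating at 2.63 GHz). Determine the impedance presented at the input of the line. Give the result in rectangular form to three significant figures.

λ = v/f = 0.67·c / 2.63 GHz = 0.0764 m
βl = 2π·l/λ = 2π × 0.143 = 51.3°
tan(βl) = tan(51.3°) = 1.25
Z_in = Z_0·(Z_L + jZ_0·tanβl)/(Z_0 + jZ_L·tanβl)
     = 50·(277 + j62.5)/(50 + j346)

Z_in ≈ 14.5 − j37.9 Ω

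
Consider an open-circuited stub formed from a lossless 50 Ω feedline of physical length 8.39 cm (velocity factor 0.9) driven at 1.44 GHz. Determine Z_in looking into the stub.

Z_in ≈ +j146 Ω

λ = v/f = 0.9·c / 1.44 GHz = 0.188 m
βl = 2π·l/λ = 2π × 0.447 = 161°
tan(βl) = -0.343
For an open-circuited stub, Z_in = −jZ_0·cot(βl) = −jZ_0/tan(βl)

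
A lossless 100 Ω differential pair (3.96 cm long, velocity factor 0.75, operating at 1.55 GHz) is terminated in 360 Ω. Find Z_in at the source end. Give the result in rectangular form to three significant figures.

Z_in ≈ 28.3 + j13.3 Ω

λ = v/f = 0.75·c / 1.55 GHz = 0.145 m
βl = 2π·l/λ = 2π × 0.273 = 98.2°
tan(βl) = tan(98.2°) = -6.93
Z_in = Z_0·(Z_L + jZ_0·tanβl)/(Z_0 + jZ_L·tanβl)
     = 100·(360 − j693)/(100 − j2500)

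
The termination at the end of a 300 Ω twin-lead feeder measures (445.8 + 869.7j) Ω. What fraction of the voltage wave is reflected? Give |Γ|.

|Γ| ≈ 0.77

Γ = (Z_L − Z_0)/(Z_L + Z_0) = (145.8 + j869.7)/(745.8 + j869.7)
|Γ| = 882/1150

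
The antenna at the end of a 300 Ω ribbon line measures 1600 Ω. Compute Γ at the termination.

Γ = (Z_L − Z_0)/(Z_L + Z_0) = (1600 − 300)/(1600 + 300) = 1300/1900

Γ = 0.684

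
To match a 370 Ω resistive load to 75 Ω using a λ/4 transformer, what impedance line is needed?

Z_qwt = √(Z_0·R_L) = √(75 × 370) = √27750

Z_qwt ≈ 167 Ω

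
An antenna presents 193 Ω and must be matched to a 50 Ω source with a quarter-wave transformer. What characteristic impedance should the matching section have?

Z_qwt ≈ 98.2 Ω

Z_qwt = √(Z_0·R_L) = √(50 × 193) = √9650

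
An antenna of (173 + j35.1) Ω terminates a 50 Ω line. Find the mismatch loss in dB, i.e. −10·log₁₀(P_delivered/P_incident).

Γ = (123 + j35.1)/(223 + j35.1), |Γ| = 0.567
|Γ|² = 0.321, so P_del/P_inc = 1 − |Γ|² = 0.679
ML = −10·log₁₀(1 − |Γ|²)

mismatch loss ≈ 1.68 dB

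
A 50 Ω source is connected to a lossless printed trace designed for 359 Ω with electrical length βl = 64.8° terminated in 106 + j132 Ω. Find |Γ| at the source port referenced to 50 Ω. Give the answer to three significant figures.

|Γ| ≈ 0.931

tan(βl) = 2.13
Z_in = Z_0·(Z_L + jZ_0·tanβl)/(Z_0 + jZ_L·tanβl) = 1320 + j292 Ω
Γ_s = (Z_in − Z_s)/(Z_in + Z_s) = (1270 + j292)/(1370 + j292), |Γ_s| = 0.931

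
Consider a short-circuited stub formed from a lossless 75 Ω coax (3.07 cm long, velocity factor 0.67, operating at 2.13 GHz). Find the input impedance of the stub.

λ = v/f = 0.67·c / 2.13 GHz = 0.0944 m
βl = 2π·l/λ = 2π × 0.325 = 117°
tan(βl) = -1.95
For a short-circuited stub, Z_in = jZ_0·tan(βl)

Z_in ≈ −j146 Ω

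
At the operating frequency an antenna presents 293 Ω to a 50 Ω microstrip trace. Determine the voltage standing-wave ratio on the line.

Γ = (293 − 50)/(293 + 50) = 0.708
VSWR = (1 + 0.708)/(1 − 0.708)

VSWR ≈ 5.86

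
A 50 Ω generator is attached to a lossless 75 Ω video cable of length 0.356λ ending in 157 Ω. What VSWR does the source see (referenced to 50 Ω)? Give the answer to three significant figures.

VSWR ≈ 2.16

βl = 2π × 0.356 = 128°
tan(βl) = -1.27
Z_in = Z_0·(Z_L + jZ_0·tanβl)/(Z_0 + jZ_L·tanβl) = 50.8 + j39.9 Ω
Γ_s = (Z_in − Z_s)/(Z_in + Z_s) = (0.793 + j39.9)/(101 + j39.9), |Γ_s| = 0.368
VSWR = (1 + |Γ_s|)/(1 − |Γ_s|)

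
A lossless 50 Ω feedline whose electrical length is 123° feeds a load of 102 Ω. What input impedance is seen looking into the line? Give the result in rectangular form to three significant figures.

Z_in ≈ 31.6 + j22.4 Ω

tan(βl) = tan(123°) = -1.54
Z_in = Z_0·(Z_L + jZ_0·tanβl)/(Z_0 + jZ_L·tanβl)
     = 50·(102 − j77)/(50 − j157)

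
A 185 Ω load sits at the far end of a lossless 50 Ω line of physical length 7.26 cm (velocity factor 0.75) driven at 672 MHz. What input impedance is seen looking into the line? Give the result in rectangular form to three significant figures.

λ = v/f = 0.75·c / 672 MHz = 0.335 m
βl = 2π·l/λ = 2π × 0.217 = 78.1°
tan(βl) = tan(78.1°) = 4.73
Z_in = Z_0·(Z_L + jZ_0·tanβl)/(Z_0 + jZ_L·tanβl)
     = 50·(185 + j236)/(50 + j875)

Z_in ≈ 14.1 − j9.77 Ω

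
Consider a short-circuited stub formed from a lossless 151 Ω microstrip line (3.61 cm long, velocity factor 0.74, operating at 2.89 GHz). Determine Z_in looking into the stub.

Z_in ≈ −j28.9 Ω

λ = v/f = 0.74·c / 2.89 GHz = 0.0768 m
βl = 2π·l/λ = 2π × 0.47 = 169°
tan(βl) = -0.191
For a short-circuited stub, Z_in = jZ_0·tan(βl)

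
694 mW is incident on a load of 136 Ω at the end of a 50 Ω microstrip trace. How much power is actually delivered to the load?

P_delivered ≈ 546 mW

Γ = (136 − 50)/(136 + 50) = 0.462
|Γ|² = 0.214
P_refl = |Γ|²·P_inc = 148 mW, P_del = (1 − |Γ|²)·P_inc = 546 mW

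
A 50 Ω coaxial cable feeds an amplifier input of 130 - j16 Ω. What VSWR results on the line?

VSWR ≈ 2.65

Γ = (Z_L − Z_0)/(Z_L + Z_0) = (80 − j16)/(180 − j16)
|Γ| = 81.6/181 = 0.451
VSWR = (1 + |Γ|)/(1 − |Γ|) = 1.45/0.549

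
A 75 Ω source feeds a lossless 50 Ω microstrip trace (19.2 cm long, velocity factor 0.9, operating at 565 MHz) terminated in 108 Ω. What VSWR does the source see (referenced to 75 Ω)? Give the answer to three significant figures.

VSWR ≈ 2.14

λ = v/f = 0.9·c / 565 MHz = 0.478 m
βl = 2π·l/λ = 2π × 0.402 = 145°
tan(βl) = -0.71
Z_in = Z_0·(Z_L + jZ_0·tanβl)/(Z_0 + jZ_L·tanβl) = 48.5 + j38.8 Ω
Γ_s = (Z_in − Z_s)/(Z_in + Z_s) = (-26.5 + j38.8)/(123 + j38.8), |Γ_s| = 0.363
VSWR = (1 + |Γ_s|)/(1 − |Γ_s|)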